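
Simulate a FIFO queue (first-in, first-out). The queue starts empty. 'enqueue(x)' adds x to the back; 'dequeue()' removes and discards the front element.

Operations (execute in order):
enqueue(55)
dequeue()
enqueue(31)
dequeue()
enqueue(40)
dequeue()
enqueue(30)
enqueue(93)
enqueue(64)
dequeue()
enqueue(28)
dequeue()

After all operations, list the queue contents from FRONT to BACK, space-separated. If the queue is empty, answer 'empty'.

Answer: 64 28

Derivation:
enqueue(55): [55]
dequeue(): []
enqueue(31): [31]
dequeue(): []
enqueue(40): [40]
dequeue(): []
enqueue(30): [30]
enqueue(93): [30, 93]
enqueue(64): [30, 93, 64]
dequeue(): [93, 64]
enqueue(28): [93, 64, 28]
dequeue(): [64, 28]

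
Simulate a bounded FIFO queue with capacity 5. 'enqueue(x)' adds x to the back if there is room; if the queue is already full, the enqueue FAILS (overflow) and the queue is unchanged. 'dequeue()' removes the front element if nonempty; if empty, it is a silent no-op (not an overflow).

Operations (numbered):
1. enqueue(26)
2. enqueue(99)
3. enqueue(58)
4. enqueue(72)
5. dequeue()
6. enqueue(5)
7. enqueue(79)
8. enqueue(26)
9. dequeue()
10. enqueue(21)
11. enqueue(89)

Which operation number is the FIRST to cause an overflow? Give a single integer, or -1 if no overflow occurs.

Answer: 8

Derivation:
1. enqueue(26): size=1
2. enqueue(99): size=2
3. enqueue(58): size=3
4. enqueue(72): size=4
5. dequeue(): size=3
6. enqueue(5): size=4
7. enqueue(79): size=5
8. enqueue(26): size=5=cap → OVERFLOW (fail)
9. dequeue(): size=4
10. enqueue(21): size=5
11. enqueue(89): size=5=cap → OVERFLOW (fail)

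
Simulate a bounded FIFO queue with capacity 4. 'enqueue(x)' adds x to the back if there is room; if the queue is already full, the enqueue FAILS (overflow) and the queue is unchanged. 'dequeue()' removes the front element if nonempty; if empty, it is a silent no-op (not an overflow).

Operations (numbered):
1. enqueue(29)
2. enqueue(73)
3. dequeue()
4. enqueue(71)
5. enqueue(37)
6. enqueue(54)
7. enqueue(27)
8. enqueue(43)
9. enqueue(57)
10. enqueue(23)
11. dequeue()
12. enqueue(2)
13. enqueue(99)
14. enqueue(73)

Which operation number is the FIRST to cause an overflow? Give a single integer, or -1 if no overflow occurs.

Answer: 7

Derivation:
1. enqueue(29): size=1
2. enqueue(73): size=2
3. dequeue(): size=1
4. enqueue(71): size=2
5. enqueue(37): size=3
6. enqueue(54): size=4
7. enqueue(27): size=4=cap → OVERFLOW (fail)
8. enqueue(43): size=4=cap → OVERFLOW (fail)
9. enqueue(57): size=4=cap → OVERFLOW (fail)
10. enqueue(23): size=4=cap → OVERFLOW (fail)
11. dequeue(): size=3
12. enqueue(2): size=4
13. enqueue(99): size=4=cap → OVERFLOW (fail)
14. enqueue(73): size=4=cap → OVERFLOW (fail)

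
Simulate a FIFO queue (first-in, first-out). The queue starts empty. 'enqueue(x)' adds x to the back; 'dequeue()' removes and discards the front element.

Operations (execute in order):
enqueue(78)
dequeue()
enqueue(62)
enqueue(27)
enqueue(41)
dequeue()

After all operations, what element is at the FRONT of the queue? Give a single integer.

enqueue(78): queue = [78]
dequeue(): queue = []
enqueue(62): queue = [62]
enqueue(27): queue = [62, 27]
enqueue(41): queue = [62, 27, 41]
dequeue(): queue = [27, 41]

Answer: 27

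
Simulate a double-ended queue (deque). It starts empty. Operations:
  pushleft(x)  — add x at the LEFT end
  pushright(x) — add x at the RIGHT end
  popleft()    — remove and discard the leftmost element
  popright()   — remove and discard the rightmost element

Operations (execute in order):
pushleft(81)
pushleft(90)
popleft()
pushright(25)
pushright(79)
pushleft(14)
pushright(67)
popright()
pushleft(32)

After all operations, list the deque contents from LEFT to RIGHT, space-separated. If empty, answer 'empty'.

pushleft(81): [81]
pushleft(90): [90, 81]
popleft(): [81]
pushright(25): [81, 25]
pushright(79): [81, 25, 79]
pushleft(14): [14, 81, 25, 79]
pushright(67): [14, 81, 25, 79, 67]
popright(): [14, 81, 25, 79]
pushleft(32): [32, 14, 81, 25, 79]

Answer: 32 14 81 25 79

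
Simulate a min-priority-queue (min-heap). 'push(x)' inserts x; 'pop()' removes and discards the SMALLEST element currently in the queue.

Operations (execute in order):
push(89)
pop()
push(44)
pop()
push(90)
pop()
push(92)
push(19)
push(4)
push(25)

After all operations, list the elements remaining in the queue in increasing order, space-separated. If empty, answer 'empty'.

push(89): heap contents = [89]
pop() → 89: heap contents = []
push(44): heap contents = [44]
pop() → 44: heap contents = []
push(90): heap contents = [90]
pop() → 90: heap contents = []
push(92): heap contents = [92]
push(19): heap contents = [19, 92]
push(4): heap contents = [4, 19, 92]
push(25): heap contents = [4, 19, 25, 92]

Answer: 4 19 25 92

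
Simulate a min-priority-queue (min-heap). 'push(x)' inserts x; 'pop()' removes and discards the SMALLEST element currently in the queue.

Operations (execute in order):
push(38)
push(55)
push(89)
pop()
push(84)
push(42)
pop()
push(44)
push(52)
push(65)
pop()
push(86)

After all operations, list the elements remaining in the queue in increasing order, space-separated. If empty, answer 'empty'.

Answer: 52 55 65 84 86 89

Derivation:
push(38): heap contents = [38]
push(55): heap contents = [38, 55]
push(89): heap contents = [38, 55, 89]
pop() → 38: heap contents = [55, 89]
push(84): heap contents = [55, 84, 89]
push(42): heap contents = [42, 55, 84, 89]
pop() → 42: heap contents = [55, 84, 89]
push(44): heap contents = [44, 55, 84, 89]
push(52): heap contents = [44, 52, 55, 84, 89]
push(65): heap contents = [44, 52, 55, 65, 84, 89]
pop() → 44: heap contents = [52, 55, 65, 84, 89]
push(86): heap contents = [52, 55, 65, 84, 86, 89]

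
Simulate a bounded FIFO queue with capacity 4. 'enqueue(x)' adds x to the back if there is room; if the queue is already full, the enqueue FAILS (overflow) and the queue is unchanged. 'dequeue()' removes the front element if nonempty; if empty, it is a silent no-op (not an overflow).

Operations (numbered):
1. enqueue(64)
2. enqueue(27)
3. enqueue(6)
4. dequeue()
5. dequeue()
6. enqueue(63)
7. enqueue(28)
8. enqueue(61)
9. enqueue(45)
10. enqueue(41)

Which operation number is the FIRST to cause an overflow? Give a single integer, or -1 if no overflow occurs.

Answer: 9

Derivation:
1. enqueue(64): size=1
2. enqueue(27): size=2
3. enqueue(6): size=3
4. dequeue(): size=2
5. dequeue(): size=1
6. enqueue(63): size=2
7. enqueue(28): size=3
8. enqueue(61): size=4
9. enqueue(45): size=4=cap → OVERFLOW (fail)
10. enqueue(41): size=4=cap → OVERFLOW (fail)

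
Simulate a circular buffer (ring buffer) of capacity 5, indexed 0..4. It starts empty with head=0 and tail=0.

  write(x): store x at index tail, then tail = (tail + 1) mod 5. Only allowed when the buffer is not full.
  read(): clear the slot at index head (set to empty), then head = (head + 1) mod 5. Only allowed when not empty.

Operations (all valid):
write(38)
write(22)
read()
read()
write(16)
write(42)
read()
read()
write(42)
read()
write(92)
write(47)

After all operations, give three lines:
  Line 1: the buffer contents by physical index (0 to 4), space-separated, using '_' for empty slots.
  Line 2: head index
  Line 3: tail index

Answer: 92 47 _ _ _
0
2

Derivation:
write(38): buf=[38 _ _ _ _], head=0, tail=1, size=1
write(22): buf=[38 22 _ _ _], head=0, tail=2, size=2
read(): buf=[_ 22 _ _ _], head=1, tail=2, size=1
read(): buf=[_ _ _ _ _], head=2, tail=2, size=0
write(16): buf=[_ _ 16 _ _], head=2, tail=3, size=1
write(42): buf=[_ _ 16 42 _], head=2, tail=4, size=2
read(): buf=[_ _ _ 42 _], head=3, tail=4, size=1
read(): buf=[_ _ _ _ _], head=4, tail=4, size=0
write(42): buf=[_ _ _ _ 42], head=4, tail=0, size=1
read(): buf=[_ _ _ _ _], head=0, tail=0, size=0
write(92): buf=[92 _ _ _ _], head=0, tail=1, size=1
write(47): buf=[92 47 _ _ _], head=0, tail=2, size=2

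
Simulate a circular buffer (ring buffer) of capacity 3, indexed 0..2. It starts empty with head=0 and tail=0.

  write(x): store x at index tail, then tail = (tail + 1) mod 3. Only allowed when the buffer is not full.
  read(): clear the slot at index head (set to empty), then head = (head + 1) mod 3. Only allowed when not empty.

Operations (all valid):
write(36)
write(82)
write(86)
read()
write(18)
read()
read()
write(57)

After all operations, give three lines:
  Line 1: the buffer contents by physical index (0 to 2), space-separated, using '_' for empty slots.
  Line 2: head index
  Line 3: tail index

Answer: 18 57 _
0
2

Derivation:
write(36): buf=[36 _ _], head=0, tail=1, size=1
write(82): buf=[36 82 _], head=0, tail=2, size=2
write(86): buf=[36 82 86], head=0, tail=0, size=3
read(): buf=[_ 82 86], head=1, tail=0, size=2
write(18): buf=[18 82 86], head=1, tail=1, size=3
read(): buf=[18 _ 86], head=2, tail=1, size=2
read(): buf=[18 _ _], head=0, tail=1, size=1
write(57): buf=[18 57 _], head=0, tail=2, size=2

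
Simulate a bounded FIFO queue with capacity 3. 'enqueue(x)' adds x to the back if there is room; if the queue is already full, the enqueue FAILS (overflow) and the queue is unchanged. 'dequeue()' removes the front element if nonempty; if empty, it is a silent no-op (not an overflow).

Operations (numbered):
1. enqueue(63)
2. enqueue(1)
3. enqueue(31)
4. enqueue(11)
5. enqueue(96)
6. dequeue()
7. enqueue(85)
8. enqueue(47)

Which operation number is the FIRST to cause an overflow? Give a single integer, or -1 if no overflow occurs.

1. enqueue(63): size=1
2. enqueue(1): size=2
3. enqueue(31): size=3
4. enqueue(11): size=3=cap → OVERFLOW (fail)
5. enqueue(96): size=3=cap → OVERFLOW (fail)
6. dequeue(): size=2
7. enqueue(85): size=3
8. enqueue(47): size=3=cap → OVERFLOW (fail)

Answer: 4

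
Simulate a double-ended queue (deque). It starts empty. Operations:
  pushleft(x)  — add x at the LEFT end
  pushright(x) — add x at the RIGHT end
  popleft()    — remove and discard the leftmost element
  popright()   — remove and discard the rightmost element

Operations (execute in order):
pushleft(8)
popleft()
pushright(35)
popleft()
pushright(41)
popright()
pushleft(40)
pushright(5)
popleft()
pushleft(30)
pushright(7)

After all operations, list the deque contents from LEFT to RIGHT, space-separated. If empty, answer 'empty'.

pushleft(8): [8]
popleft(): []
pushright(35): [35]
popleft(): []
pushright(41): [41]
popright(): []
pushleft(40): [40]
pushright(5): [40, 5]
popleft(): [5]
pushleft(30): [30, 5]
pushright(7): [30, 5, 7]

Answer: 30 5 7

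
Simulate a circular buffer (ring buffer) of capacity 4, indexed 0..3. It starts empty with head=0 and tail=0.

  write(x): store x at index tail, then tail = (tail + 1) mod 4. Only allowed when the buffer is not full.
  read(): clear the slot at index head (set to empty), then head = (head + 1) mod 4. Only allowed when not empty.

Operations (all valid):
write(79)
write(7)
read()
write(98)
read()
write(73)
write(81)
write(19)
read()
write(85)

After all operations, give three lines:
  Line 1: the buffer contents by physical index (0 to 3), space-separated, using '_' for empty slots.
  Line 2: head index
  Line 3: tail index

Answer: 81 19 85 73
3
3

Derivation:
write(79): buf=[79 _ _ _], head=0, tail=1, size=1
write(7): buf=[79 7 _ _], head=0, tail=2, size=2
read(): buf=[_ 7 _ _], head=1, tail=2, size=1
write(98): buf=[_ 7 98 _], head=1, tail=3, size=2
read(): buf=[_ _ 98 _], head=2, tail=3, size=1
write(73): buf=[_ _ 98 73], head=2, tail=0, size=2
write(81): buf=[81 _ 98 73], head=2, tail=1, size=3
write(19): buf=[81 19 98 73], head=2, tail=2, size=4
read(): buf=[81 19 _ 73], head=3, tail=2, size=3
write(85): buf=[81 19 85 73], head=3, tail=3, size=4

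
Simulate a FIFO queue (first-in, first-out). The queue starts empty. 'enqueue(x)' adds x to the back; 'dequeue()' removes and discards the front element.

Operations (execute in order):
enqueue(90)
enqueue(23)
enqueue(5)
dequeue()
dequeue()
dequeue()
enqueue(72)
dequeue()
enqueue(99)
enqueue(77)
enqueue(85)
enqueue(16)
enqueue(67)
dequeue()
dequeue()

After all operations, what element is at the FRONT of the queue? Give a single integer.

enqueue(90): queue = [90]
enqueue(23): queue = [90, 23]
enqueue(5): queue = [90, 23, 5]
dequeue(): queue = [23, 5]
dequeue(): queue = [5]
dequeue(): queue = []
enqueue(72): queue = [72]
dequeue(): queue = []
enqueue(99): queue = [99]
enqueue(77): queue = [99, 77]
enqueue(85): queue = [99, 77, 85]
enqueue(16): queue = [99, 77, 85, 16]
enqueue(67): queue = [99, 77, 85, 16, 67]
dequeue(): queue = [77, 85, 16, 67]
dequeue(): queue = [85, 16, 67]

Answer: 85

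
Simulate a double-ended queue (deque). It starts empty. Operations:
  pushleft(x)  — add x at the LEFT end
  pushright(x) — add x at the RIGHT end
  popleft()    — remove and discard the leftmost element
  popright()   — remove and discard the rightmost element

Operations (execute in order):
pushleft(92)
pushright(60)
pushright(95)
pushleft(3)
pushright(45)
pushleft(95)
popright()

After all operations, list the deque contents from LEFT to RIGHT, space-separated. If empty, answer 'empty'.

pushleft(92): [92]
pushright(60): [92, 60]
pushright(95): [92, 60, 95]
pushleft(3): [3, 92, 60, 95]
pushright(45): [3, 92, 60, 95, 45]
pushleft(95): [95, 3, 92, 60, 95, 45]
popright(): [95, 3, 92, 60, 95]

Answer: 95 3 92 60 95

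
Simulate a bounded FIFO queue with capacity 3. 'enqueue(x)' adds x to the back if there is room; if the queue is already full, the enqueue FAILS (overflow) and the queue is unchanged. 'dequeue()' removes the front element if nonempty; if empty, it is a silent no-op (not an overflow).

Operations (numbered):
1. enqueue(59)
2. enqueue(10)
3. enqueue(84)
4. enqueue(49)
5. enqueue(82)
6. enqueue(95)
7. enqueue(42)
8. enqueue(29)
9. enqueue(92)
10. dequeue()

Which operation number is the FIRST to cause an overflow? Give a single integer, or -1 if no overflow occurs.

Answer: 4

Derivation:
1. enqueue(59): size=1
2. enqueue(10): size=2
3. enqueue(84): size=3
4. enqueue(49): size=3=cap → OVERFLOW (fail)
5. enqueue(82): size=3=cap → OVERFLOW (fail)
6. enqueue(95): size=3=cap → OVERFLOW (fail)
7. enqueue(42): size=3=cap → OVERFLOW (fail)
8. enqueue(29): size=3=cap → OVERFLOW (fail)
9. enqueue(92): size=3=cap → OVERFLOW (fail)
10. dequeue(): size=2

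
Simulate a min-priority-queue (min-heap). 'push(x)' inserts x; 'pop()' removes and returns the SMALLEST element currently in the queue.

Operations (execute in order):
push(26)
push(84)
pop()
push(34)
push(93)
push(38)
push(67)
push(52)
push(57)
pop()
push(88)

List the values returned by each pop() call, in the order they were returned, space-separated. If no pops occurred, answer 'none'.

push(26): heap contents = [26]
push(84): heap contents = [26, 84]
pop() → 26: heap contents = [84]
push(34): heap contents = [34, 84]
push(93): heap contents = [34, 84, 93]
push(38): heap contents = [34, 38, 84, 93]
push(67): heap contents = [34, 38, 67, 84, 93]
push(52): heap contents = [34, 38, 52, 67, 84, 93]
push(57): heap contents = [34, 38, 52, 57, 67, 84, 93]
pop() → 34: heap contents = [38, 52, 57, 67, 84, 93]
push(88): heap contents = [38, 52, 57, 67, 84, 88, 93]

Answer: 26 34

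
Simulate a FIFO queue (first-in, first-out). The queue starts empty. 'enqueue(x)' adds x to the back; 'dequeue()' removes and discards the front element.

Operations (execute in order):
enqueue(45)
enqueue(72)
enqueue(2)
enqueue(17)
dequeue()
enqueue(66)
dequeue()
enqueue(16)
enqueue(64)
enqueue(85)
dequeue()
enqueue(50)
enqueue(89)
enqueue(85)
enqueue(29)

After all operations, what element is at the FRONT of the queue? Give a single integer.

enqueue(45): queue = [45]
enqueue(72): queue = [45, 72]
enqueue(2): queue = [45, 72, 2]
enqueue(17): queue = [45, 72, 2, 17]
dequeue(): queue = [72, 2, 17]
enqueue(66): queue = [72, 2, 17, 66]
dequeue(): queue = [2, 17, 66]
enqueue(16): queue = [2, 17, 66, 16]
enqueue(64): queue = [2, 17, 66, 16, 64]
enqueue(85): queue = [2, 17, 66, 16, 64, 85]
dequeue(): queue = [17, 66, 16, 64, 85]
enqueue(50): queue = [17, 66, 16, 64, 85, 50]
enqueue(89): queue = [17, 66, 16, 64, 85, 50, 89]
enqueue(85): queue = [17, 66, 16, 64, 85, 50, 89, 85]
enqueue(29): queue = [17, 66, 16, 64, 85, 50, 89, 85, 29]

Answer: 17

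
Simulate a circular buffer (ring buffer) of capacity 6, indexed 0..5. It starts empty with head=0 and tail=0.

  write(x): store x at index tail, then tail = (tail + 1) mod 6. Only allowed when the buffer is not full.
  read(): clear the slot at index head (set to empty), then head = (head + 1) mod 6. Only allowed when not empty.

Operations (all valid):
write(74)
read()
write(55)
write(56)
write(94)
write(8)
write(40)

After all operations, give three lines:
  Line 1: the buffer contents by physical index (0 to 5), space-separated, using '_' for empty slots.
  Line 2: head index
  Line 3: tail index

Answer: _ 55 56 94 8 40
1
0

Derivation:
write(74): buf=[74 _ _ _ _ _], head=0, tail=1, size=1
read(): buf=[_ _ _ _ _ _], head=1, tail=1, size=0
write(55): buf=[_ 55 _ _ _ _], head=1, tail=2, size=1
write(56): buf=[_ 55 56 _ _ _], head=1, tail=3, size=2
write(94): buf=[_ 55 56 94 _ _], head=1, tail=4, size=3
write(8): buf=[_ 55 56 94 8 _], head=1, tail=5, size=4
write(40): buf=[_ 55 56 94 8 40], head=1, tail=0, size=5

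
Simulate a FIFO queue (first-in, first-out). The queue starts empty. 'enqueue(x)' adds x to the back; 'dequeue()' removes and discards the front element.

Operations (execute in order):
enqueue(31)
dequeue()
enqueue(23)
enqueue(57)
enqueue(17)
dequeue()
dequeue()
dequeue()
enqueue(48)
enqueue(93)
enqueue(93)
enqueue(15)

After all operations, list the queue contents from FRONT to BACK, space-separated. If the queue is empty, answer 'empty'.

enqueue(31): [31]
dequeue(): []
enqueue(23): [23]
enqueue(57): [23, 57]
enqueue(17): [23, 57, 17]
dequeue(): [57, 17]
dequeue(): [17]
dequeue(): []
enqueue(48): [48]
enqueue(93): [48, 93]
enqueue(93): [48, 93, 93]
enqueue(15): [48, 93, 93, 15]

Answer: 48 93 93 15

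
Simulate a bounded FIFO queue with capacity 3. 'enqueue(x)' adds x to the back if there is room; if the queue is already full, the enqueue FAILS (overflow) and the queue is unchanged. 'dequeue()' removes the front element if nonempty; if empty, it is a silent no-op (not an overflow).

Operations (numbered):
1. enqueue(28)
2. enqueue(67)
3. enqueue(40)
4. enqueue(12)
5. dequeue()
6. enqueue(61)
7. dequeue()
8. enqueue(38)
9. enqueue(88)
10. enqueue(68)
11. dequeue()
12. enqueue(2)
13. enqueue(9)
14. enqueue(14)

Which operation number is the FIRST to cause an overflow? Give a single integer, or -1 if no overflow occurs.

Answer: 4

Derivation:
1. enqueue(28): size=1
2. enqueue(67): size=2
3. enqueue(40): size=3
4. enqueue(12): size=3=cap → OVERFLOW (fail)
5. dequeue(): size=2
6. enqueue(61): size=3
7. dequeue(): size=2
8. enqueue(38): size=3
9. enqueue(88): size=3=cap → OVERFLOW (fail)
10. enqueue(68): size=3=cap → OVERFLOW (fail)
11. dequeue(): size=2
12. enqueue(2): size=3
13. enqueue(9): size=3=cap → OVERFLOW (fail)
14. enqueue(14): size=3=cap → OVERFLOW (fail)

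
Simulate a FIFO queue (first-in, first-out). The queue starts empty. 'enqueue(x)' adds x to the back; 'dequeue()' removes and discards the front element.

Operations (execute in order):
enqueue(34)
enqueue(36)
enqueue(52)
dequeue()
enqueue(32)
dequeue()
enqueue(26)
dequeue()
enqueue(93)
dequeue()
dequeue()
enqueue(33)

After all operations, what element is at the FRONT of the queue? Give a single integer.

enqueue(34): queue = [34]
enqueue(36): queue = [34, 36]
enqueue(52): queue = [34, 36, 52]
dequeue(): queue = [36, 52]
enqueue(32): queue = [36, 52, 32]
dequeue(): queue = [52, 32]
enqueue(26): queue = [52, 32, 26]
dequeue(): queue = [32, 26]
enqueue(93): queue = [32, 26, 93]
dequeue(): queue = [26, 93]
dequeue(): queue = [93]
enqueue(33): queue = [93, 33]

Answer: 93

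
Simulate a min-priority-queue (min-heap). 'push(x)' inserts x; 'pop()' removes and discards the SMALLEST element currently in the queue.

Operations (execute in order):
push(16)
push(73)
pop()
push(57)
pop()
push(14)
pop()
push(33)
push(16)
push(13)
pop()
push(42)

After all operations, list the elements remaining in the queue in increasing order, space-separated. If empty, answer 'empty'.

push(16): heap contents = [16]
push(73): heap contents = [16, 73]
pop() → 16: heap contents = [73]
push(57): heap contents = [57, 73]
pop() → 57: heap contents = [73]
push(14): heap contents = [14, 73]
pop() → 14: heap contents = [73]
push(33): heap contents = [33, 73]
push(16): heap contents = [16, 33, 73]
push(13): heap contents = [13, 16, 33, 73]
pop() → 13: heap contents = [16, 33, 73]
push(42): heap contents = [16, 33, 42, 73]

Answer: 16 33 42 73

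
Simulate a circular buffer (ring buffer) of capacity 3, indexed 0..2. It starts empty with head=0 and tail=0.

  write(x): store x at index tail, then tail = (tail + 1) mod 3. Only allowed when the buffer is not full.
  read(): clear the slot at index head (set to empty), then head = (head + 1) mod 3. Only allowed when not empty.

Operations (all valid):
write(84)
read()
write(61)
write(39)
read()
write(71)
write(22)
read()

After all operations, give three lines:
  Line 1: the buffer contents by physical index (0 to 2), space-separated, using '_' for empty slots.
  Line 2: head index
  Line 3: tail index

write(84): buf=[84 _ _], head=0, tail=1, size=1
read(): buf=[_ _ _], head=1, tail=1, size=0
write(61): buf=[_ 61 _], head=1, tail=2, size=1
write(39): buf=[_ 61 39], head=1, tail=0, size=2
read(): buf=[_ _ 39], head=2, tail=0, size=1
write(71): buf=[71 _ 39], head=2, tail=1, size=2
write(22): buf=[71 22 39], head=2, tail=2, size=3
read(): buf=[71 22 _], head=0, tail=2, size=2

Answer: 71 22 _
0
2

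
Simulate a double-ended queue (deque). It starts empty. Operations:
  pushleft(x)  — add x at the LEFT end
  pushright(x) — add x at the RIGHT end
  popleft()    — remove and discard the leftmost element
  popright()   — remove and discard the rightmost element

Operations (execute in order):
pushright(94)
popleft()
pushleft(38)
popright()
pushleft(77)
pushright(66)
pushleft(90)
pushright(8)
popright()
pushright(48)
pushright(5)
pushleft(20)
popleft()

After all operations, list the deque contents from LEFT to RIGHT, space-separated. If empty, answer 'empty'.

Answer: 90 77 66 48 5

Derivation:
pushright(94): [94]
popleft(): []
pushleft(38): [38]
popright(): []
pushleft(77): [77]
pushright(66): [77, 66]
pushleft(90): [90, 77, 66]
pushright(8): [90, 77, 66, 8]
popright(): [90, 77, 66]
pushright(48): [90, 77, 66, 48]
pushright(5): [90, 77, 66, 48, 5]
pushleft(20): [20, 90, 77, 66, 48, 5]
popleft(): [90, 77, 66, 48, 5]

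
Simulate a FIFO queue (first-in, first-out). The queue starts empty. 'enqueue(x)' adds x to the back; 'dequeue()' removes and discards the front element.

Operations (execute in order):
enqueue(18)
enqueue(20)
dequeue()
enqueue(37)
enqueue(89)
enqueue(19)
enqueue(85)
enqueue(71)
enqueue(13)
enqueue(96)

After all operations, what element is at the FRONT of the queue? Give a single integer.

enqueue(18): queue = [18]
enqueue(20): queue = [18, 20]
dequeue(): queue = [20]
enqueue(37): queue = [20, 37]
enqueue(89): queue = [20, 37, 89]
enqueue(19): queue = [20, 37, 89, 19]
enqueue(85): queue = [20, 37, 89, 19, 85]
enqueue(71): queue = [20, 37, 89, 19, 85, 71]
enqueue(13): queue = [20, 37, 89, 19, 85, 71, 13]
enqueue(96): queue = [20, 37, 89, 19, 85, 71, 13, 96]

Answer: 20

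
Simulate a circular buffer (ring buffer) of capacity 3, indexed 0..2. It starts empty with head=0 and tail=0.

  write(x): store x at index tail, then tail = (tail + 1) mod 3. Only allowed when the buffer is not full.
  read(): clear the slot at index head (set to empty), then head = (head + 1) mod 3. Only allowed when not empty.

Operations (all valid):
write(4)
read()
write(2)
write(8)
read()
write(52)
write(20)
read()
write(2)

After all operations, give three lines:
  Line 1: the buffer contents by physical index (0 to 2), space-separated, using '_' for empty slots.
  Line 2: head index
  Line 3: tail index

Answer: 52 20 2
0
0

Derivation:
write(4): buf=[4 _ _], head=0, tail=1, size=1
read(): buf=[_ _ _], head=1, tail=1, size=0
write(2): buf=[_ 2 _], head=1, tail=2, size=1
write(8): buf=[_ 2 8], head=1, tail=0, size=2
read(): buf=[_ _ 8], head=2, tail=0, size=1
write(52): buf=[52 _ 8], head=2, tail=1, size=2
write(20): buf=[52 20 8], head=2, tail=2, size=3
read(): buf=[52 20 _], head=0, tail=2, size=2
write(2): buf=[52 20 2], head=0, tail=0, size=3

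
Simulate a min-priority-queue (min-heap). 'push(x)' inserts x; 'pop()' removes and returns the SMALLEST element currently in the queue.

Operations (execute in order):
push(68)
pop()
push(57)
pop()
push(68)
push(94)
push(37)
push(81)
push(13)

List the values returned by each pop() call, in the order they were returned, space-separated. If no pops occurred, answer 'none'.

Answer: 68 57

Derivation:
push(68): heap contents = [68]
pop() → 68: heap contents = []
push(57): heap contents = [57]
pop() → 57: heap contents = []
push(68): heap contents = [68]
push(94): heap contents = [68, 94]
push(37): heap contents = [37, 68, 94]
push(81): heap contents = [37, 68, 81, 94]
push(13): heap contents = [13, 37, 68, 81, 94]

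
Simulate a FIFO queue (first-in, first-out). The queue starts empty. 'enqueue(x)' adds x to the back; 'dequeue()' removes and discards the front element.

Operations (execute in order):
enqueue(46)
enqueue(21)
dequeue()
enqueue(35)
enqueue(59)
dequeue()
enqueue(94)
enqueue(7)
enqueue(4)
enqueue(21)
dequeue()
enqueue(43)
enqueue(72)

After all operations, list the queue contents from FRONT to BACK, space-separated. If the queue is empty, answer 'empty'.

Answer: 59 94 7 4 21 43 72

Derivation:
enqueue(46): [46]
enqueue(21): [46, 21]
dequeue(): [21]
enqueue(35): [21, 35]
enqueue(59): [21, 35, 59]
dequeue(): [35, 59]
enqueue(94): [35, 59, 94]
enqueue(7): [35, 59, 94, 7]
enqueue(4): [35, 59, 94, 7, 4]
enqueue(21): [35, 59, 94, 7, 4, 21]
dequeue(): [59, 94, 7, 4, 21]
enqueue(43): [59, 94, 7, 4, 21, 43]
enqueue(72): [59, 94, 7, 4, 21, 43, 72]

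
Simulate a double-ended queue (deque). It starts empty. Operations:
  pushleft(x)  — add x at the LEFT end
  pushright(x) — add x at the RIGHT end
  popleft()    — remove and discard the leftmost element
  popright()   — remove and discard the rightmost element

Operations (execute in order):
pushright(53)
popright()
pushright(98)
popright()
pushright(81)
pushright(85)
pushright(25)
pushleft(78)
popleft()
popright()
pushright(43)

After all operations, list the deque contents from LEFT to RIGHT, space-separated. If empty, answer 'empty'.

pushright(53): [53]
popright(): []
pushright(98): [98]
popright(): []
pushright(81): [81]
pushright(85): [81, 85]
pushright(25): [81, 85, 25]
pushleft(78): [78, 81, 85, 25]
popleft(): [81, 85, 25]
popright(): [81, 85]
pushright(43): [81, 85, 43]

Answer: 81 85 43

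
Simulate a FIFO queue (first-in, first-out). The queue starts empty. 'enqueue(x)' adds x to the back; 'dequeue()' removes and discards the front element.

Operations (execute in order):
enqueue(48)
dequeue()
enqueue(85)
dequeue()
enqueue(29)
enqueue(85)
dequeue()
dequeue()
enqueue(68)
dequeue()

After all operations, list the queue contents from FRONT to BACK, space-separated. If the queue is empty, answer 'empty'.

enqueue(48): [48]
dequeue(): []
enqueue(85): [85]
dequeue(): []
enqueue(29): [29]
enqueue(85): [29, 85]
dequeue(): [85]
dequeue(): []
enqueue(68): [68]
dequeue(): []

Answer: empty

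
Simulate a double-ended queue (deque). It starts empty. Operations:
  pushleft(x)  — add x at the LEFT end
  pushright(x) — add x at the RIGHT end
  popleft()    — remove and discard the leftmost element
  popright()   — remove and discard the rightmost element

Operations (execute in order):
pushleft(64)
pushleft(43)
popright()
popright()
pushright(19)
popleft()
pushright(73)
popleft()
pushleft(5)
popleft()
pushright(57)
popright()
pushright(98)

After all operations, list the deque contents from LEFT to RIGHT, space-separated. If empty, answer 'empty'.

Answer: 98

Derivation:
pushleft(64): [64]
pushleft(43): [43, 64]
popright(): [43]
popright(): []
pushright(19): [19]
popleft(): []
pushright(73): [73]
popleft(): []
pushleft(5): [5]
popleft(): []
pushright(57): [57]
popright(): []
pushright(98): [98]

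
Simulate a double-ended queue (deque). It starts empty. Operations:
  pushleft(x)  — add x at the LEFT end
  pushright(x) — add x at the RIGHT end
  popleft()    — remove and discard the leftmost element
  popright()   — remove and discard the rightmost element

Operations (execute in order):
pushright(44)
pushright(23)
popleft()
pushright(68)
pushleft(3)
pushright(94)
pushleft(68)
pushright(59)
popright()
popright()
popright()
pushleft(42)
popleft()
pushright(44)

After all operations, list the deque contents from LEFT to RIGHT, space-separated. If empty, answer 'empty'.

pushright(44): [44]
pushright(23): [44, 23]
popleft(): [23]
pushright(68): [23, 68]
pushleft(3): [3, 23, 68]
pushright(94): [3, 23, 68, 94]
pushleft(68): [68, 3, 23, 68, 94]
pushright(59): [68, 3, 23, 68, 94, 59]
popright(): [68, 3, 23, 68, 94]
popright(): [68, 3, 23, 68]
popright(): [68, 3, 23]
pushleft(42): [42, 68, 3, 23]
popleft(): [68, 3, 23]
pushright(44): [68, 3, 23, 44]

Answer: 68 3 23 44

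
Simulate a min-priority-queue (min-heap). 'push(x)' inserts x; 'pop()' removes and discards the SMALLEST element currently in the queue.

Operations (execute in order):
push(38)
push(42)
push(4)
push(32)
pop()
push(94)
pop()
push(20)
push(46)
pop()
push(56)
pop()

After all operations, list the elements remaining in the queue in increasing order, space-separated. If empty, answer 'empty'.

push(38): heap contents = [38]
push(42): heap contents = [38, 42]
push(4): heap contents = [4, 38, 42]
push(32): heap contents = [4, 32, 38, 42]
pop() → 4: heap contents = [32, 38, 42]
push(94): heap contents = [32, 38, 42, 94]
pop() → 32: heap contents = [38, 42, 94]
push(20): heap contents = [20, 38, 42, 94]
push(46): heap contents = [20, 38, 42, 46, 94]
pop() → 20: heap contents = [38, 42, 46, 94]
push(56): heap contents = [38, 42, 46, 56, 94]
pop() → 38: heap contents = [42, 46, 56, 94]

Answer: 42 46 56 94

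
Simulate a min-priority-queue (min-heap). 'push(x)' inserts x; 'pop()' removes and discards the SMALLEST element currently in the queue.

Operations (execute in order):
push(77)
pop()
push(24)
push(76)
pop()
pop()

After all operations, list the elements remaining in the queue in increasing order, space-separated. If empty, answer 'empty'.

push(77): heap contents = [77]
pop() → 77: heap contents = []
push(24): heap contents = [24]
push(76): heap contents = [24, 76]
pop() → 24: heap contents = [76]
pop() → 76: heap contents = []

Answer: empty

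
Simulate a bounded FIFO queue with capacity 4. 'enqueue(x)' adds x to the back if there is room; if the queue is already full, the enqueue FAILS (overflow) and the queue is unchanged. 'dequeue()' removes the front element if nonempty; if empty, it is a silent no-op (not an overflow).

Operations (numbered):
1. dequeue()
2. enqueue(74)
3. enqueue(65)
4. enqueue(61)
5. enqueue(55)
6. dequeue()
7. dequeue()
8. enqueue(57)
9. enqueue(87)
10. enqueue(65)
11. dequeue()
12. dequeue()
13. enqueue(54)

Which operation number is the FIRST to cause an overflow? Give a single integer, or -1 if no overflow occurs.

1. dequeue(): empty, no-op, size=0
2. enqueue(74): size=1
3. enqueue(65): size=2
4. enqueue(61): size=3
5. enqueue(55): size=4
6. dequeue(): size=3
7. dequeue(): size=2
8. enqueue(57): size=3
9. enqueue(87): size=4
10. enqueue(65): size=4=cap → OVERFLOW (fail)
11. dequeue(): size=3
12. dequeue(): size=2
13. enqueue(54): size=3

Answer: 10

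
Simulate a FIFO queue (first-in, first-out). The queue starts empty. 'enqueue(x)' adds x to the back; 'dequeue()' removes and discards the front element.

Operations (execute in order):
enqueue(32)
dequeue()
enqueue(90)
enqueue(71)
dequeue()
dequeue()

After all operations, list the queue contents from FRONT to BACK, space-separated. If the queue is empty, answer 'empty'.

Answer: empty

Derivation:
enqueue(32): [32]
dequeue(): []
enqueue(90): [90]
enqueue(71): [90, 71]
dequeue(): [71]
dequeue(): []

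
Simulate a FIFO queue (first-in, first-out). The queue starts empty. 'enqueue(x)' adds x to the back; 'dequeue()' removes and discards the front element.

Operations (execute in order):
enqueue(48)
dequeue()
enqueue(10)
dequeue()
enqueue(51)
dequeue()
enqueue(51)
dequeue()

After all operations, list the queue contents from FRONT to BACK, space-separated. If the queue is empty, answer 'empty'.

Answer: empty

Derivation:
enqueue(48): [48]
dequeue(): []
enqueue(10): [10]
dequeue(): []
enqueue(51): [51]
dequeue(): []
enqueue(51): [51]
dequeue(): []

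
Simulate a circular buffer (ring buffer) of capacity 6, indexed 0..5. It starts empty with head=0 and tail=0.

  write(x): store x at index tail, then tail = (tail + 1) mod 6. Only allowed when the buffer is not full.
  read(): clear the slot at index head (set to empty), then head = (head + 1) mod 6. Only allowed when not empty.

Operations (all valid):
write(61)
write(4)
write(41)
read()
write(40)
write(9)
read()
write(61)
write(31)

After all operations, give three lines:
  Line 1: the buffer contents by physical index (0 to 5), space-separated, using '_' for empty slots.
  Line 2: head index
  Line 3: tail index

write(61): buf=[61 _ _ _ _ _], head=0, tail=1, size=1
write(4): buf=[61 4 _ _ _ _], head=0, tail=2, size=2
write(41): buf=[61 4 41 _ _ _], head=0, tail=3, size=3
read(): buf=[_ 4 41 _ _ _], head=1, tail=3, size=2
write(40): buf=[_ 4 41 40 _ _], head=1, tail=4, size=3
write(9): buf=[_ 4 41 40 9 _], head=1, tail=5, size=4
read(): buf=[_ _ 41 40 9 _], head=2, tail=5, size=3
write(61): buf=[_ _ 41 40 9 61], head=2, tail=0, size=4
write(31): buf=[31 _ 41 40 9 61], head=2, tail=1, size=5

Answer: 31 _ 41 40 9 61
2
1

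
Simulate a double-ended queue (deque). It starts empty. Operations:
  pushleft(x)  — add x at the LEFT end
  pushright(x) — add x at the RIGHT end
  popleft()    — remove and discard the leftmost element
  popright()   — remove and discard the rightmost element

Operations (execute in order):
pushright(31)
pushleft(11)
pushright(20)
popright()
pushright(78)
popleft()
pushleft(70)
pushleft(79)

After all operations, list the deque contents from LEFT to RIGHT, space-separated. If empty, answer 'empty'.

Answer: 79 70 31 78

Derivation:
pushright(31): [31]
pushleft(11): [11, 31]
pushright(20): [11, 31, 20]
popright(): [11, 31]
pushright(78): [11, 31, 78]
popleft(): [31, 78]
pushleft(70): [70, 31, 78]
pushleft(79): [79, 70, 31, 78]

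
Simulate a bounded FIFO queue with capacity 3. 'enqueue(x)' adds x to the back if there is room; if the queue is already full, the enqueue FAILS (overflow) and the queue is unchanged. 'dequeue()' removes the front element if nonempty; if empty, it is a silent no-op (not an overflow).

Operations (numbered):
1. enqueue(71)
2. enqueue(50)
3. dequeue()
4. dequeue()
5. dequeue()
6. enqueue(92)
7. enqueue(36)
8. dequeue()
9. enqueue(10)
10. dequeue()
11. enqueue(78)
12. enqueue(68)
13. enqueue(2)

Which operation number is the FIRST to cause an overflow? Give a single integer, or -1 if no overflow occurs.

Answer: 13

Derivation:
1. enqueue(71): size=1
2. enqueue(50): size=2
3. dequeue(): size=1
4. dequeue(): size=0
5. dequeue(): empty, no-op, size=0
6. enqueue(92): size=1
7. enqueue(36): size=2
8. dequeue(): size=1
9. enqueue(10): size=2
10. dequeue(): size=1
11. enqueue(78): size=2
12. enqueue(68): size=3
13. enqueue(2): size=3=cap → OVERFLOW (fail)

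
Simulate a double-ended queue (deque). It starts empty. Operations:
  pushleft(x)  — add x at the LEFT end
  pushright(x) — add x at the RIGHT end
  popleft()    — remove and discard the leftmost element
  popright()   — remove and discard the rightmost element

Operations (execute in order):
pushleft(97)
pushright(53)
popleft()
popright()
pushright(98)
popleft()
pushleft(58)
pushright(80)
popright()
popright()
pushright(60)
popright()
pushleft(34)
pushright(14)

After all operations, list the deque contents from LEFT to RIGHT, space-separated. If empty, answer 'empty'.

Answer: 34 14

Derivation:
pushleft(97): [97]
pushright(53): [97, 53]
popleft(): [53]
popright(): []
pushright(98): [98]
popleft(): []
pushleft(58): [58]
pushright(80): [58, 80]
popright(): [58]
popright(): []
pushright(60): [60]
popright(): []
pushleft(34): [34]
pushright(14): [34, 14]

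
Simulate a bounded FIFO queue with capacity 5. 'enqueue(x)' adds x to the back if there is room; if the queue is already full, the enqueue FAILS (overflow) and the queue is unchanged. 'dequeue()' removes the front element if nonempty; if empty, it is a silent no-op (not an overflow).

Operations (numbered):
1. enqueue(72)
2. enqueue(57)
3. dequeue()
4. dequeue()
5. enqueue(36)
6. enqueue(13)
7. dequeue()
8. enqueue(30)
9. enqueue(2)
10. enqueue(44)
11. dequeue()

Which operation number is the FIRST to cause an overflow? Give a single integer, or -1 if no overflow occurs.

Answer: -1

Derivation:
1. enqueue(72): size=1
2. enqueue(57): size=2
3. dequeue(): size=1
4. dequeue(): size=0
5. enqueue(36): size=1
6. enqueue(13): size=2
7. dequeue(): size=1
8. enqueue(30): size=2
9. enqueue(2): size=3
10. enqueue(44): size=4
11. dequeue(): size=3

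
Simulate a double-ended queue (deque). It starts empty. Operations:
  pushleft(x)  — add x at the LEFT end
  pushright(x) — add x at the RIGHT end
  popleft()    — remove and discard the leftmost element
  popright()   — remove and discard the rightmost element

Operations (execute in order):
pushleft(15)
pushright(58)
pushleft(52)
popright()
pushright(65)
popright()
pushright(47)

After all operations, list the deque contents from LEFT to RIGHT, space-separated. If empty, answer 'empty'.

pushleft(15): [15]
pushright(58): [15, 58]
pushleft(52): [52, 15, 58]
popright(): [52, 15]
pushright(65): [52, 15, 65]
popright(): [52, 15]
pushright(47): [52, 15, 47]

Answer: 52 15 47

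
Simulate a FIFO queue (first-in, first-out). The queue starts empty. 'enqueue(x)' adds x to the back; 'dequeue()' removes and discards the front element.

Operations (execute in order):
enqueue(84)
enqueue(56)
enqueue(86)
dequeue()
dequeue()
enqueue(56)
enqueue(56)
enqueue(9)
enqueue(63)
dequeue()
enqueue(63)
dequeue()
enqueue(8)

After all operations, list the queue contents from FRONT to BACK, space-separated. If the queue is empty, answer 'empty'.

Answer: 56 9 63 63 8

Derivation:
enqueue(84): [84]
enqueue(56): [84, 56]
enqueue(86): [84, 56, 86]
dequeue(): [56, 86]
dequeue(): [86]
enqueue(56): [86, 56]
enqueue(56): [86, 56, 56]
enqueue(9): [86, 56, 56, 9]
enqueue(63): [86, 56, 56, 9, 63]
dequeue(): [56, 56, 9, 63]
enqueue(63): [56, 56, 9, 63, 63]
dequeue(): [56, 9, 63, 63]
enqueue(8): [56, 9, 63, 63, 8]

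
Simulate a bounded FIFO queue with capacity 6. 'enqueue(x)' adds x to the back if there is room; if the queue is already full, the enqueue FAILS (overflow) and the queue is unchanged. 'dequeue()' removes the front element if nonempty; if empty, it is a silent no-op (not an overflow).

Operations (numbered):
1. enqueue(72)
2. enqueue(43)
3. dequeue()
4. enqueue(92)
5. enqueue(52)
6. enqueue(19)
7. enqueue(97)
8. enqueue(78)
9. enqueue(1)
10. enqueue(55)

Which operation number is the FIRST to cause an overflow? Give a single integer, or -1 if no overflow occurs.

1. enqueue(72): size=1
2. enqueue(43): size=2
3. dequeue(): size=1
4. enqueue(92): size=2
5. enqueue(52): size=3
6. enqueue(19): size=4
7. enqueue(97): size=5
8. enqueue(78): size=6
9. enqueue(1): size=6=cap → OVERFLOW (fail)
10. enqueue(55): size=6=cap → OVERFLOW (fail)

Answer: 9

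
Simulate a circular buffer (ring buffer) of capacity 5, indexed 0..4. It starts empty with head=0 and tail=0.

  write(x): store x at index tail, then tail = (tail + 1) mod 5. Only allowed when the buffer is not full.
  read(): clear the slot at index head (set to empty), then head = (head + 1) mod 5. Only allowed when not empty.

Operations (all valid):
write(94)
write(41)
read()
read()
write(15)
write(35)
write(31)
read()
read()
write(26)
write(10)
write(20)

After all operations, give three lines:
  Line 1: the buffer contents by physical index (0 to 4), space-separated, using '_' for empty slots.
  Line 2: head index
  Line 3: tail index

write(94): buf=[94 _ _ _ _], head=0, tail=1, size=1
write(41): buf=[94 41 _ _ _], head=0, tail=2, size=2
read(): buf=[_ 41 _ _ _], head=1, tail=2, size=1
read(): buf=[_ _ _ _ _], head=2, tail=2, size=0
write(15): buf=[_ _ 15 _ _], head=2, tail=3, size=1
write(35): buf=[_ _ 15 35 _], head=2, tail=4, size=2
write(31): buf=[_ _ 15 35 31], head=2, tail=0, size=3
read(): buf=[_ _ _ 35 31], head=3, tail=0, size=2
read(): buf=[_ _ _ _ 31], head=4, tail=0, size=1
write(26): buf=[26 _ _ _ 31], head=4, tail=1, size=2
write(10): buf=[26 10 _ _ 31], head=4, tail=2, size=3
write(20): buf=[26 10 20 _ 31], head=4, tail=3, size=4

Answer: 26 10 20 _ 31
4
3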